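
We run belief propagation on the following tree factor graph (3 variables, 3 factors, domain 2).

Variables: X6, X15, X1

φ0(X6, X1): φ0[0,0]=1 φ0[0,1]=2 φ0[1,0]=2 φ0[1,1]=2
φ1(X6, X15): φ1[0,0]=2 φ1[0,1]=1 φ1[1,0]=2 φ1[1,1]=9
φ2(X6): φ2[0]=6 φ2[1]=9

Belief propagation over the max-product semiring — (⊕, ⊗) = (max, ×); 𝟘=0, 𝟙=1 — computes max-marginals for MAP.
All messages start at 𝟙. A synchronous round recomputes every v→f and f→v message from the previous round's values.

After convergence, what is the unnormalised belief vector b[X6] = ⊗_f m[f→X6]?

b[X6] = [24, 162]

init: all messages = 𝟙 over 2 values
r1 m[φ0→X6] = [2, 2]
r1 m[φ0→X1] = [2, 2]
r1 m[φ1→X6] = [2, 9]
r1 m[φ1→X15] = [2, 9]
r1 m[φ2→X6] = [6, 9]
r1 m[X6→φ0] = [1, 1]
r1 m[X6→φ1] = [1, 1]
r1 m[X6→φ2] = [1, 1]
r1 m[X15→φ1] = [1, 1]
r1 m[X1→φ0] = [1, 1]
r2 m[φ0→X6] = [2, 2]
r2 m[φ0→X1] = [2, 2]
r2 m[φ1→X6] = [2, 9]
r2 m[φ1→X15] = [2, 9]
r2 m[φ2→X6] = [6, 9]
r2 m[X6→φ0] = [12, 81]
r2 m[X6→φ1] = [12, 18]
r2 m[X6→φ2] = [4, 18]
r2 m[X15→φ1] = [1, 1]
r2 m[X1→φ0] = [1, 1]
r3 m[φ0→X6] = [2, 2]
r3 m[φ0→X1] = [162, 162]
r3 m[φ1→X6] = [2, 9]
r3 m[φ1→X15] = [36, 162]
r3 m[φ2→X6] = [6, 9]
r3 m[X6→φ0] = [12, 81]
r3 m[X6→φ1] = [12, 18]
r3 m[X6→φ2] = [4, 18]
r3 m[X15→φ1] = [1, 1]
r3 m[X1→φ0] = [1, 1]
r4 m[φ0→X6] = [2, 2]
r4 m[φ0→X1] = [162, 162]
r4 m[φ1→X6] = [2, 9]
r4 m[φ1→X15] = [36, 162]
r4 m[φ2→X6] = [6, 9]
r4 m[X6→φ0] = [12, 81]
r4 m[X6→φ1] = [12, 18]
r4 m[X6→φ2] = [4, 18]
r4 m[X15→φ1] = [1, 1]
r4 m[X1→φ0] = [1, 1]
fixed point reached at round 4
b[X6] = ⊗ incoming = [24, 162]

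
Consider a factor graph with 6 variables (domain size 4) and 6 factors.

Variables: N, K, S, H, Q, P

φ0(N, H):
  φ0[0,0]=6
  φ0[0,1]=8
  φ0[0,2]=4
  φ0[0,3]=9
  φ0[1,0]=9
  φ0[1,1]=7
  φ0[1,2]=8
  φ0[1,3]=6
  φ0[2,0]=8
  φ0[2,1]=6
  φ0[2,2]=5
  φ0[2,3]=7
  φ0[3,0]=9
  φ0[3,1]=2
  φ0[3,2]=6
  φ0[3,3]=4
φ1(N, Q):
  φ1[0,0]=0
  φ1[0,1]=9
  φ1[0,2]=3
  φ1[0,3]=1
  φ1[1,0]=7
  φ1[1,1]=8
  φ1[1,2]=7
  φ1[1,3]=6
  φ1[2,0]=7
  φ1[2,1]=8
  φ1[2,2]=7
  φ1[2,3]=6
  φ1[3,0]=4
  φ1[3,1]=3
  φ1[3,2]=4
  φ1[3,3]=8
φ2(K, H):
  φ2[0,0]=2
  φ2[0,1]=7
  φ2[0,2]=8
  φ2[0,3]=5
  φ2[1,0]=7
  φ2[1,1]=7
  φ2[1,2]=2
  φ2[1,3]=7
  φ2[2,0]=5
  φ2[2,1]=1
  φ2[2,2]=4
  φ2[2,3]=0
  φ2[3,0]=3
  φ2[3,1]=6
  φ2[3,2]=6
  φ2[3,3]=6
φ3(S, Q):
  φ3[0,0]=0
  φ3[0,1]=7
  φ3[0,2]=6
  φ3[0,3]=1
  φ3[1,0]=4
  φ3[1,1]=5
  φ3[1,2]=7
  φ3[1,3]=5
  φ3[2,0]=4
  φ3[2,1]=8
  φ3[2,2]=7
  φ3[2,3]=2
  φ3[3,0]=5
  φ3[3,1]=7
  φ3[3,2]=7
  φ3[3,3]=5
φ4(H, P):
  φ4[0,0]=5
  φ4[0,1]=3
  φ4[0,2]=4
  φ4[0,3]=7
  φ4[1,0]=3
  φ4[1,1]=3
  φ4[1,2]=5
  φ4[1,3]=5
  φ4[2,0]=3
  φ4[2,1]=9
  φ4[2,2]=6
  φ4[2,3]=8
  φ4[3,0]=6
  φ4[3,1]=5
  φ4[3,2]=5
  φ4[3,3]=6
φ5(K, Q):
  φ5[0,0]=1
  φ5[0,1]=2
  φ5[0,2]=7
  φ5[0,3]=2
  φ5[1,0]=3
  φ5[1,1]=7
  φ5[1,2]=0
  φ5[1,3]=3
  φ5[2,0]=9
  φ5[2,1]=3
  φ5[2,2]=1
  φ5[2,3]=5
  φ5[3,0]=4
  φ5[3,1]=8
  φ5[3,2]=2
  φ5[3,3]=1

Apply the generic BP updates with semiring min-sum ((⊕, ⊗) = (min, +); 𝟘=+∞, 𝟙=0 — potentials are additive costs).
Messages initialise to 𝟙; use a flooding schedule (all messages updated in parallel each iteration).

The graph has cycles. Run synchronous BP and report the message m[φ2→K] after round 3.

message @ round 3 = [11, 9, 6, 11]

init: all messages = 𝟙 over 4 values
r1 m[φ0→N] = [4, 6, 5, 2]
r1 m[φ0→H] = [6, 2, 4, 4]
r1 m[φ1→N] = [0, 6, 6, 3]
r1 m[φ1→Q] = [0, 3, 3, 1]
r1 m[φ2→K] = [2, 2, 0, 3]
r1 m[φ2→H] = [2, 1, 2, 0]
r1 m[φ3→S] = [0, 4, 2, 5]
r1 m[φ3→Q] = [0, 5, 6, 1]
r1 m[φ4→H] = [3, 3, 3, 5]
r1 m[φ4→P] = [3, 3, 4, 5]
r1 m[φ5→K] = [1, 0, 1, 1]
r1 m[φ5→Q] = [1, 2, 0, 1]
r1 m[N→φ0] = [0, 0, 0, 0]
r1 m[N→φ1] = [0, 0, 0, 0]
r1 m[K→φ2] = [0, 0, 0, 0]
r1 m[K→φ5] = [0, 0, 0, 0]
r1 m[S→φ3] = [0, 0, 0, 0]
r1 m[H→φ0] = [0, 0, 0, 0]
r1 m[H→φ2] = [0, 0, 0, 0]
r1 m[H→φ4] = [0, 0, 0, 0]
r1 m[Q→φ1] = [0, 0, 0, 0]
r1 m[Q→φ3] = [0, 0, 0, 0]
r1 m[Q→φ5] = [0, 0, 0, 0]
r1 m[P→φ4] = [0, 0, 0, 0]
r2 m[φ0→N] = [4, 6, 5, 2]
r2 m[φ0→H] = [6, 2, 4, 4]
r2 m[φ1→N] = [0, 6, 6, 3]
r2 m[φ1→Q] = [0, 3, 3, 1]
r2 m[φ2→K] = [2, 2, 0, 3]
r2 m[φ2→H] = [2, 1, 2, 0]
r2 m[φ3→S] = [0, 4, 2, 5]
r2 m[φ3→Q] = [0, 5, 6, 1]
r2 m[φ4→H] = [3, 3, 3, 5]
r2 m[φ4→P] = [3, 3, 4, 5]
r2 m[φ5→K] = [1, 0, 1, 1]
r2 m[φ5→Q] = [1, 2, 0, 1]
r2 m[N→φ0] = [0, 6, 6, 3]
r2 m[N→φ1] = [4, 6, 5, 2]
r2 m[K→φ2] = [1, 0, 1, 1]
r2 m[K→φ5] = [2, 2, 0, 3]
r2 m[S→φ3] = [0, 0, 0, 0]
r2 m[H→φ0] = [5, 4, 5, 5]
r2 m[H→φ2] = [9, 5, 7, 9]
r2 m[H→φ4] = [8, 3, 6, 4]
r2 m[Q→φ1] = [1, 7, 6, 2]
r2 m[Q→φ3] = [1, 5, 3, 2]
r2 m[Q→φ5] = [0, 8, 9, 2]
r2 m[P→φ4] = [0, 0, 0, 0]
r3 m[φ0→N] = [9, 11, 10, 6]
r3 m[φ0→H] = [6, 5, 4, 7]
r3 m[φ1→N] = [1, 8, 8, 5]
r3 m[φ1→Q] = [4, 5, 6, 5]
r3 m[φ2→K] = [11, 9, 6, 11]
r3 m[φ2→H] = [3, 2, 2, 1]
r3 m[φ3→S] = [1, 5, 4, 6]
r3 m[φ3→Q] = [0, 5, 6, 1]
r3 m[φ4→H] = [3, 3, 3, 5]
r3 m[φ4→P] = [6, 6, 8, 8]
r3 m[φ5→K] = [1, 3, 7, 3]
r3 m[φ5→Q] = [3, 3, 1, 4]
r3 m[N→φ0] = [0, 6, 6, 3]
r3 m[N→φ1] = [4, 6, 5, 2]
r3 m[K→φ2] = [1, 0, 1, 1]
r3 m[K→φ5] = [2, 2, 0, 3]
r3 m[S→φ3] = [0, 0, 0, 0]
r3 m[H→φ0] = [5, 4, 5, 5]
r3 m[H→φ2] = [9, 5, 7, 9]
r3 m[H→φ4] = [8, 3, 6, 4]
r3 m[Q→φ1] = [1, 7, 6, 2]
r3 m[Q→φ3] = [1, 5, 3, 2]
r3 m[Q→φ5] = [0, 8, 9, 2]
r3 m[P→φ4] = [0, 0, 0, 0]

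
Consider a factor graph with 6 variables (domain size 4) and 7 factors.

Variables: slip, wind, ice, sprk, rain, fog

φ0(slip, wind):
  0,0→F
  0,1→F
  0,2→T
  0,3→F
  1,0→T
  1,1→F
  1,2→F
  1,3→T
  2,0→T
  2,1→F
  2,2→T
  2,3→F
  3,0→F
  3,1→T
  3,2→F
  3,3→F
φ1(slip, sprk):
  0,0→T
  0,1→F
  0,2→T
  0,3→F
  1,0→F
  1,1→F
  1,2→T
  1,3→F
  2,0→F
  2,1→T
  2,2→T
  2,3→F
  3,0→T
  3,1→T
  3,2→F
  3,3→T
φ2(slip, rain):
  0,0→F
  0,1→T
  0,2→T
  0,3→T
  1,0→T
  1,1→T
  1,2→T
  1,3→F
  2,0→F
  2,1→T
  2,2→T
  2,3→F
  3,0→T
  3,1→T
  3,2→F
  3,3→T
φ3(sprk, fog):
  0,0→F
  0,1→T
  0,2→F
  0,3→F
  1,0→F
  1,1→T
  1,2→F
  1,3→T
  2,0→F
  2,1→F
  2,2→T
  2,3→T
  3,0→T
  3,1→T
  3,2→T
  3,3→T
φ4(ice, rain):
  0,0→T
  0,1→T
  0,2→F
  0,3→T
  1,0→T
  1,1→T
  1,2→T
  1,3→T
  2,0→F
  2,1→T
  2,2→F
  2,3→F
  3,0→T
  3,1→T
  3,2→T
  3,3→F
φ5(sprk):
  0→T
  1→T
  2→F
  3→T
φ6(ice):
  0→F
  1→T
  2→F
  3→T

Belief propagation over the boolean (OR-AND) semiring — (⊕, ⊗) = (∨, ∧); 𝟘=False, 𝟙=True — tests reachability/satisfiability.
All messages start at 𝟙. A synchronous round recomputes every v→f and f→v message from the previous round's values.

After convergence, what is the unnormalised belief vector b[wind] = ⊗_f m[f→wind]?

init: all messages = 𝟙 over 4 values
r1 m[φ0→slip] = [T, T, T, T]
r1 m[φ0→wind] = [T, T, T, T]
r1 m[φ1→slip] = [T, T, T, T]
r1 m[φ1→sprk] = [T, T, T, T]
r1 m[φ2→slip] = [T, T, T, T]
r1 m[φ2→rain] = [T, T, T, T]
r1 m[φ3→sprk] = [T, T, T, T]
r1 m[φ3→fog] = [T, T, T, T]
r1 m[φ4→ice] = [T, T, T, T]
r1 m[φ4→rain] = [T, T, T, T]
r1 m[φ5→sprk] = [T, T, F, T]
r1 m[φ6→ice] = [F, T, F, T]
r1 m[slip→φ0] = [T, T, T, T]
r1 m[slip→φ1] = [T, T, T, T]
r1 m[slip→φ2] = [T, T, T, T]
r1 m[wind→φ0] = [T, T, T, T]
r1 m[ice→φ4] = [T, T, T, T]
r1 m[ice→φ6] = [T, T, T, T]
r1 m[sprk→φ1] = [T, T, T, T]
r1 m[sprk→φ3] = [T, T, T, T]
r1 m[sprk→φ5] = [T, T, T, T]
r1 m[rain→φ2] = [T, T, T, T]
r1 m[rain→φ4] = [T, T, T, T]
r1 m[fog→φ3] = [T, T, T, T]
r2 m[φ0→slip] = [T, T, T, T]
r2 m[φ0→wind] = [T, T, T, T]
r2 m[φ1→slip] = [T, T, T, T]
r2 m[φ1→sprk] = [T, T, T, T]
r2 m[φ2→slip] = [T, T, T, T]
r2 m[φ2→rain] = [T, T, T, T]
r2 m[φ3→sprk] = [T, T, T, T]
r2 m[φ3→fog] = [T, T, T, T]
r2 m[φ4→ice] = [T, T, T, T]
r2 m[φ4→rain] = [T, T, T, T]
r2 m[φ5→sprk] = [T, T, F, T]
r2 m[φ6→ice] = [F, T, F, T]
r2 m[slip→φ0] = [T, T, T, T]
r2 m[slip→φ1] = [T, T, T, T]
r2 m[slip→φ2] = [T, T, T, T]
r2 m[wind→φ0] = [T, T, T, T]
r2 m[ice→φ4] = [F, T, F, T]
r2 m[ice→φ6] = [T, T, T, T]
r2 m[sprk→φ1] = [T, T, F, T]
r2 m[sprk→φ3] = [T, T, F, T]
r2 m[sprk→φ5] = [T, T, T, T]
r2 m[rain→φ2] = [T, T, T, T]
r2 m[rain→φ4] = [T, T, T, T]
r2 m[fog→φ3] = [T, T, T, T]
r3 m[φ0→slip] = [T, T, T, T]
r3 m[φ0→wind] = [T, T, T, T]
r3 m[φ1→slip] = [T, F, T, T]
r3 m[φ1→sprk] = [T, T, T, T]
r3 m[φ2→slip] = [T, T, T, T]
r3 m[φ2→rain] = [T, T, T, T]
r3 m[φ3→sprk] = [T, T, T, T]
r3 m[φ3→fog] = [T, T, T, T]
r3 m[φ4→ice] = [T, T, T, T]
r3 m[φ4→rain] = [T, T, T, T]
r3 m[φ5→sprk] = [T, T, F, T]
r3 m[φ6→ice] = [F, T, F, T]
r3 m[slip→φ0] = [T, T, T, T]
r3 m[slip→φ1] = [T, T, T, T]
r3 m[slip→φ2] = [T, T, T, T]
r3 m[wind→φ0] = [T, T, T, T]
r3 m[ice→φ4] = [F, T, F, T]
r3 m[ice→φ6] = [T, T, T, T]
r3 m[sprk→φ1] = [T, T, F, T]
r3 m[sprk→φ3] = [T, T, F, T]
r3 m[sprk→φ5] = [T, T, T, T]
r3 m[rain→φ2] = [T, T, T, T]
r3 m[rain→φ4] = [T, T, T, T]
r3 m[fog→φ3] = [T, T, T, T]
r4 m[φ0→slip] = [T, T, T, T]
r4 m[φ0→wind] = [T, T, T, T]
r4 m[φ1→slip] = [T, F, T, T]
r4 m[φ1→sprk] = [T, T, T, T]
r4 m[φ2→slip] = [T, T, T, T]
r4 m[φ2→rain] = [T, T, T, T]
r4 m[φ3→sprk] = [T, T, T, T]
r4 m[φ3→fog] = [T, T, T, T]
r4 m[φ4→ice] = [T, T, T, T]
r4 m[φ4→rain] = [T, T, T, T]
r4 m[φ5→sprk] = [T, T, F, T]
r4 m[φ6→ice] = [F, T, F, T]
r4 m[slip→φ0] = [T, F, T, T]
r4 m[slip→φ1] = [T, T, T, T]
r4 m[slip→φ2] = [T, F, T, T]
r4 m[wind→φ0] = [T, T, T, T]
r4 m[ice→φ4] = [F, T, F, T]
r4 m[ice→φ6] = [T, T, T, T]
r4 m[sprk→φ1] = [T, T, F, T]
r4 m[sprk→φ3] = [T, T, F, T]
r4 m[sprk→φ5] = [T, T, T, T]
r4 m[rain→φ2] = [T, T, T, T]
r4 m[rain→φ4] = [T, T, T, T]
r4 m[fog→φ3] = [T, T, T, T]
r5 m[φ0→slip] = [T, T, T, T]
r5 m[φ0→wind] = [T, T, T, F]
r5 m[φ1→slip] = [T, F, T, T]
r5 m[φ1→sprk] = [T, T, T, T]
r5 m[φ2→slip] = [T, T, T, T]
r5 m[φ2→rain] = [T, T, T, T]
r5 m[φ3→sprk] = [T, T, T, T]
r5 m[φ3→fog] = [T, T, T, T]
r5 m[φ4→ice] = [T, T, T, T]
r5 m[φ4→rain] = [T, T, T, T]
r5 m[φ5→sprk] = [T, T, F, T]
r5 m[φ6→ice] = [F, T, F, T]
r5 m[slip→φ0] = [T, F, T, T]
r5 m[slip→φ1] = [T, T, T, T]
r5 m[slip→φ2] = [T, F, T, T]
r5 m[wind→φ0] = [T, T, T, T]
r5 m[ice→φ4] = [F, T, F, T]
r5 m[ice→φ6] = [T, T, T, T]
r5 m[sprk→φ1] = [T, T, F, T]
r5 m[sprk→φ3] = [T, T, F, T]
r5 m[sprk→φ5] = [T, T, T, T]
r5 m[rain→φ2] = [T, T, T, T]
r5 m[rain→φ4] = [T, T, T, T]
r5 m[fog→φ3] = [T, T, T, T]
r6 m[φ0→slip] = [T, T, T, T]
r6 m[φ0→wind] = [T, T, T, F]
r6 m[φ1→slip] = [T, F, T, T]
r6 m[φ1→sprk] = [T, T, T, T]
r6 m[φ2→slip] = [T, T, T, T]
r6 m[φ2→rain] = [T, T, T, T]
r6 m[φ3→sprk] = [T, T, T, T]
r6 m[φ3→fog] = [T, T, T, T]
r6 m[φ4→ice] = [T, T, T, T]
r6 m[φ4→rain] = [T, T, T, T]
r6 m[φ5→sprk] = [T, T, F, T]
r6 m[φ6→ice] = [F, T, F, T]
r6 m[slip→φ0] = [T, F, T, T]
r6 m[slip→φ1] = [T, T, T, T]
r6 m[slip→φ2] = [T, F, T, T]
r6 m[wind→φ0] = [T, T, T, T]
r6 m[ice→φ4] = [F, T, F, T]
r6 m[ice→φ6] = [T, T, T, T]
r6 m[sprk→φ1] = [T, T, F, T]
r6 m[sprk→φ3] = [T, T, F, T]
r6 m[sprk→φ5] = [T, T, T, T]
r6 m[rain→φ2] = [T, T, T, T]
r6 m[rain→φ4] = [T, T, T, T]
r6 m[fog→φ3] = [T, T, T, T]
fixed point reached at round 6
b[wind] = ⊗ incoming = [T, T, T, F]

b[wind] = [T, T, T, F]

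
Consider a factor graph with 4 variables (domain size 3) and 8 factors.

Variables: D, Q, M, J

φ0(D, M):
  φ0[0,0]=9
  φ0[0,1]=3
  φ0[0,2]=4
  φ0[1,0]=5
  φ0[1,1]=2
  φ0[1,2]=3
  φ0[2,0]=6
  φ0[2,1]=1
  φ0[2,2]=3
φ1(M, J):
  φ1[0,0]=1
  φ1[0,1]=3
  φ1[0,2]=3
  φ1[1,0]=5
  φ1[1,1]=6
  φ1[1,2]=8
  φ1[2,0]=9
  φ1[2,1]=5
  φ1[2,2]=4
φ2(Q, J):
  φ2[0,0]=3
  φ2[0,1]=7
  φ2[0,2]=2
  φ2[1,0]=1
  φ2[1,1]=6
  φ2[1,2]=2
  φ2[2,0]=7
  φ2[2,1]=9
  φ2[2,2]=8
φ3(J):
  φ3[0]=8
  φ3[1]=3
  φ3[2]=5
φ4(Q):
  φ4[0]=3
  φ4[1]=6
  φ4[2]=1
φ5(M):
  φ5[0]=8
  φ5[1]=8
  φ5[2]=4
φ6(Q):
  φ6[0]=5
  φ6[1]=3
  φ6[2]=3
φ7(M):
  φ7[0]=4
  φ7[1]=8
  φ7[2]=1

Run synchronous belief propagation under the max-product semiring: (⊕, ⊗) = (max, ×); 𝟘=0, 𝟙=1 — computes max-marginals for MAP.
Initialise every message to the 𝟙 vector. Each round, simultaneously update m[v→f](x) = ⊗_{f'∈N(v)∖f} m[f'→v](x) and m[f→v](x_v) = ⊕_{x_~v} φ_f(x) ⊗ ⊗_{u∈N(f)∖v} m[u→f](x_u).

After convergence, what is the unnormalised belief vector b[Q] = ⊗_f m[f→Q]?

b[Q] = [362880, 373248, 184320]

init: all messages = 𝟙 over 3 values
r1 m[φ0→D] = [9, 5, 6]
r1 m[φ0→M] = [9, 3, 4]
r1 m[φ1→M] = [3, 8, 9]
r1 m[φ1→J] = [9, 6, 8]
r1 m[φ2→Q] = [7, 6, 9]
r1 m[φ2→J] = [7, 9, 8]
r1 m[φ3→J] = [8, 3, 5]
r1 m[φ4→Q] = [3, 6, 1]
r1 m[φ5→M] = [8, 8, 4]
r1 m[φ6→Q] = [5, 3, 3]
r1 m[φ7→M] = [4, 8, 1]
r1 m[D→φ0] = [1, 1, 1]
r1 m[Q→φ2] = [1, 1, 1]
r1 m[Q→φ4] = [1, 1, 1]
r1 m[Q→φ6] = [1, 1, 1]
r1 m[M→φ0] = [1, 1, 1]
r1 m[M→φ1] = [1, 1, 1]
r1 m[M→φ5] = [1, 1, 1]
r1 m[M→φ7] = [1, 1, 1]
r1 m[J→φ1] = [1, 1, 1]
r1 m[J→φ2] = [1, 1, 1]
r1 m[J→φ3] = [1, 1, 1]
r2 m[φ0→D] = [9, 5, 6]
r2 m[φ0→M] = [9, 3, 4]
r2 m[φ1→M] = [3, 8, 9]
r2 m[φ1→J] = [9, 6, 8]
r2 m[φ2→Q] = [7, 6, 9]
r2 m[φ2→J] = [7, 9, 8]
r2 m[φ3→J] = [8, 3, 5]
r2 m[φ4→Q] = [3, 6, 1]
r2 m[φ5→M] = [8, 8, 4]
r2 m[φ6→Q] = [5, 3, 3]
r2 m[φ7→M] = [4, 8, 1]
r2 m[D→φ0] = [1, 1, 1]
r2 m[Q→φ2] = [15, 18, 3]
r2 m[Q→φ4] = [35, 18, 27]
r2 m[Q→φ6] = [21, 36, 9]
r2 m[M→φ0] = [96, 512, 36]
r2 m[M→φ1] = [288, 192, 16]
r2 m[M→φ5] = [108, 192, 36]
r2 m[M→φ7] = [216, 192, 144]
r2 m[J→φ1] = [56, 27, 40]
r2 m[J→φ2] = [72, 18, 40]
r2 m[J→φ3] = [63, 54, 64]
r3 m[φ0→D] = [1536, 1024, 576]
r3 m[φ0→M] = [9, 3, 4]
r3 m[φ1→M] = [120, 320, 504]
r3 m[φ1→J] = [960, 1152, 1536]
r3 m[φ2→Q] = [216, 108, 504]
r3 m[φ2→J] = [45, 108, 36]
r3 m[φ3→J] = [8, 3, 5]
r3 m[φ4→Q] = [3, 6, 1]
r3 m[φ5→M] = [8, 8, 4]
r3 m[φ6→Q] = [5, 3, 3]
r3 m[φ7→M] = [4, 8, 1]
r3 m[D→φ0] = [1, 1, 1]
r3 m[Q→φ2] = [15, 18, 3]
r3 m[Q→φ4] = [35, 18, 27]
r3 m[Q→φ6] = [21, 36, 9]
r3 m[M→φ0] = [96, 512, 36]
r3 m[M→φ1] = [288, 192, 16]
r3 m[M→φ5] = [108, 192, 36]
r3 m[M→φ7] = [216, 192, 144]
r3 m[J→φ1] = [56, 27, 40]
r3 m[J→φ2] = [72, 18, 40]
r3 m[J→φ3] = [63, 54, 64]
r4 m[φ0→D] = [1536, 1024, 576]
r4 m[φ0→M] = [9, 3, 4]
r4 m[φ1→M] = [120, 320, 504]
r4 m[φ1→J] = [960, 1152, 1536]
r4 m[φ2→Q] = [216, 108, 504]
r4 m[φ2→J] = [45, 108, 36]
r4 m[φ3→J] = [8, 3, 5]
r4 m[φ4→Q] = [3, 6, 1]
r4 m[φ5→M] = [8, 8, 4]
r4 m[φ6→Q] = [5, 3, 3]
r4 m[φ7→M] = [4, 8, 1]
r4 m[D→φ0] = [1, 1, 1]
r4 m[Q→φ2] = [15, 18, 3]
r4 m[Q→φ4] = [1080, 324, 1512]
r4 m[Q→φ6] = [648, 648, 504]
r4 m[M→φ0] = [3840, 20480, 2016]
r4 m[M→φ1] = [288, 192, 16]
r4 m[M→φ5] = [4320, 7680, 2016]
r4 m[M→φ7] = [8640, 7680, 8064]
r4 m[J→φ1] = [360, 324, 180]
r4 m[J→φ2] = [7680, 3456, 7680]
r4 m[J→φ3] = [43200, 124416, 55296]
r5 m[φ0→D] = [61440, 40960, 23040]
r5 m[φ0→M] = [9, 3, 4]
r5 m[φ1→M] = [972, 1944, 3240]
r5 m[φ1→J] = [960, 1152, 1536]
r5 m[φ2→Q] = [24192, 20736, 61440]
r5 m[φ2→J] = [45, 108, 36]
r5 m[φ3→J] = [8, 3, 5]
r5 m[φ4→Q] = [3, 6, 1]
r5 m[φ5→M] = [8, 8, 4]
r5 m[φ6→Q] = [5, 3, 3]
r5 m[φ7→M] = [4, 8, 1]
r5 m[D→φ0] = [1, 1, 1]
r5 m[Q→φ2] = [15, 18, 3]
r5 m[Q→φ4] = [1080, 324, 1512]
r5 m[Q→φ6] = [648, 648, 504]
r5 m[M→φ0] = [3840, 20480, 2016]
r5 m[M→φ1] = [288, 192, 16]
r5 m[M→φ5] = [4320, 7680, 2016]
r5 m[M→φ7] = [8640, 7680, 8064]
r5 m[J→φ1] = [360, 324, 180]
r5 m[J→φ2] = [7680, 3456, 7680]
r5 m[J→φ3] = [43200, 124416, 55296]
r6 m[φ0→D] = [61440, 40960, 23040]
r6 m[φ0→M] = [9, 3, 4]
r6 m[φ1→M] = [972, 1944, 3240]
r6 m[φ1→J] = [960, 1152, 1536]
r6 m[φ2→Q] = [24192, 20736, 61440]
r6 m[φ2→J] = [45, 108, 36]
r6 m[φ3→J] = [8, 3, 5]
r6 m[φ4→Q] = [3, 6, 1]
r6 m[φ5→M] = [8, 8, 4]
r6 m[φ6→Q] = [5, 3, 3]
r6 m[φ7→M] = [4, 8, 1]
r6 m[D→φ0] = [1, 1, 1]
r6 m[Q→φ2] = [15, 18, 3]
r6 m[Q→φ4] = [120960, 62208, 184320]
r6 m[Q→φ6] = [72576, 124416, 61440]
r6 m[M→φ0] = [31104, 124416, 12960]
r6 m[M→φ1] = [288, 192, 16]
r6 m[M→φ5] = [34992, 46656, 12960]
r6 m[M→φ7] = [69984, 46656, 51840]
r6 m[J→φ1] = [360, 324, 180]
r6 m[J→φ2] = [7680, 3456, 7680]
r6 m[J→φ3] = [43200, 124416, 55296]
r7 m[φ0→D] = [373248, 248832, 186624]
r7 m[φ0→M] = [9, 3, 4]
r7 m[φ1→M] = [972, 1944, 3240]
r7 m[φ1→J] = [960, 1152, 1536]
r7 m[φ2→Q] = [24192, 20736, 61440]
r7 m[φ2→J] = [45, 108, 36]
r7 m[φ3→J] = [8, 3, 5]
r7 m[φ4→Q] = [3, 6, 1]
r7 m[φ5→M] = [8, 8, 4]
r7 m[φ6→Q] = [5, 3, 3]
r7 m[φ7→M] = [4, 8, 1]
r7 m[D→φ0] = [1, 1, 1]
r7 m[Q→φ2] = [15, 18, 3]
r7 m[Q→φ4] = [120960, 62208, 184320]
r7 m[Q→φ6] = [72576, 124416, 61440]
r7 m[M→φ0] = [31104, 124416, 12960]
r7 m[M→φ1] = [288, 192, 16]
r7 m[M→φ5] = [34992, 46656, 12960]
r7 m[M→φ7] = [69984, 46656, 51840]
r7 m[J→φ1] = [360, 324, 180]
r7 m[J→φ2] = [7680, 3456, 7680]
r7 m[J→φ3] = [43200, 124416, 55296]
r8 m[φ0→D] = [373248, 248832, 186624]
r8 m[φ0→M] = [9, 3, 4]
r8 m[φ1→M] = [972, 1944, 3240]
r8 m[φ1→J] = [960, 1152, 1536]
r8 m[φ2→Q] = [24192, 20736, 61440]
r8 m[φ2→J] = [45, 108, 36]
r8 m[φ3→J] = [8, 3, 5]
r8 m[φ4→Q] = [3, 6, 1]
r8 m[φ5→M] = [8, 8, 4]
r8 m[φ6→Q] = [5, 3, 3]
r8 m[φ7→M] = [4, 8, 1]
r8 m[D→φ0] = [1, 1, 1]
r8 m[Q→φ2] = [15, 18, 3]
r8 m[Q→φ4] = [120960, 62208, 184320]
r8 m[Q→φ6] = [72576, 124416, 61440]
r8 m[M→φ0] = [31104, 124416, 12960]
r8 m[M→φ1] = [288, 192, 16]
r8 m[M→φ5] = [34992, 46656, 12960]
r8 m[M→φ7] = [69984, 46656, 51840]
r8 m[J→φ1] = [360, 324, 180]
r8 m[J→φ2] = [7680, 3456, 7680]
r8 m[J→φ3] = [43200, 124416, 55296]
fixed point reached at round 8
b[Q] = ⊗ incoming = [362880, 373248, 184320]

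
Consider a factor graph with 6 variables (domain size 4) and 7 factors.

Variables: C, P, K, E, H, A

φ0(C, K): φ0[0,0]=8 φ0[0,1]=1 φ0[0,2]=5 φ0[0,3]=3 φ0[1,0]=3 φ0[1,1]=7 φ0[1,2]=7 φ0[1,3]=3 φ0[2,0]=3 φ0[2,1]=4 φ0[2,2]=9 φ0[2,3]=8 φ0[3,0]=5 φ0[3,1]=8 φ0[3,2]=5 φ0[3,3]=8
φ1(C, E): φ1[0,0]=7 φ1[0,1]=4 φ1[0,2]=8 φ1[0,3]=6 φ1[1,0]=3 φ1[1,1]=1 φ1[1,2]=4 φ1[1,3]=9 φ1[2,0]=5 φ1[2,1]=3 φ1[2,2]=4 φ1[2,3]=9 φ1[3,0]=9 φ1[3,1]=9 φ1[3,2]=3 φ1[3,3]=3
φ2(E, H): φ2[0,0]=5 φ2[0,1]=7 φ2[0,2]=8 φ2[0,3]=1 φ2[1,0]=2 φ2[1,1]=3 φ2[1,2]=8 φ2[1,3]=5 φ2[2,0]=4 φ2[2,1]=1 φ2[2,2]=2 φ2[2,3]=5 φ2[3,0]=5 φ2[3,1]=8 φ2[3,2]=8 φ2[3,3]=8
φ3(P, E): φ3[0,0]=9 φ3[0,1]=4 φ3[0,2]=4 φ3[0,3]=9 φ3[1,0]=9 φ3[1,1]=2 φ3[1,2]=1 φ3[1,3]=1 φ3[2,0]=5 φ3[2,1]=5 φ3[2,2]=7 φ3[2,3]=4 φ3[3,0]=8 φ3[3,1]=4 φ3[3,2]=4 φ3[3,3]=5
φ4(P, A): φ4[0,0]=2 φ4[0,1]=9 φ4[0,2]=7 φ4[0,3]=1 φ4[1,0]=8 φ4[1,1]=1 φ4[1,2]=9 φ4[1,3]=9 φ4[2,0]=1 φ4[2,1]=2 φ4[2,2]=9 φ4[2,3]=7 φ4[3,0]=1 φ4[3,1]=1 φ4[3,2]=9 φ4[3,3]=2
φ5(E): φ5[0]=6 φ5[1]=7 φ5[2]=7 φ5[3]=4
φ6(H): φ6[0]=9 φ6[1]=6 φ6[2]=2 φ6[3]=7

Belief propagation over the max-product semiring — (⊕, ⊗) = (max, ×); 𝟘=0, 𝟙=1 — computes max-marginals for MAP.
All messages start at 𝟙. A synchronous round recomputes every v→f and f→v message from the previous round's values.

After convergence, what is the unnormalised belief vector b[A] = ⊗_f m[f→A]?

b[A] = [1399680, 1574640, 1574640, 1574640]

init: all messages = 𝟙 over 4 values
r1 m[φ0→C] = [8, 7, 9, 8]
r1 m[φ0→K] = [8, 8, 9, 8]
r1 m[φ1→C] = [8, 9, 9, 9]
r1 m[φ1→E] = [9, 9, 8, 9]
r1 m[φ2→E] = [8, 8, 5, 8]
r1 m[φ2→H] = [5, 8, 8, 8]
r1 m[φ3→P] = [9, 9, 7, 8]
r1 m[φ3→E] = [9, 5, 7, 9]
r1 m[φ4→P] = [9, 9, 9, 9]
r1 m[φ4→A] = [8, 9, 9, 9]
r1 m[φ5→E] = [6, 7, 7, 4]
r1 m[φ6→H] = [9, 6, 2, 7]
r1 m[C→φ0] = [1, 1, 1, 1]
r1 m[C→φ1] = [1, 1, 1, 1]
r1 m[P→φ3] = [1, 1, 1, 1]
r1 m[P→φ4] = [1, 1, 1, 1]
r1 m[K→φ0] = [1, 1, 1, 1]
r1 m[E→φ1] = [1, 1, 1, 1]
r1 m[E→φ2] = [1, 1, 1, 1]
r1 m[E→φ3] = [1, 1, 1, 1]
r1 m[E→φ5] = [1, 1, 1, 1]
r1 m[H→φ2] = [1, 1, 1, 1]
r1 m[H→φ6] = [1, 1, 1, 1]
r1 m[A→φ4] = [1, 1, 1, 1]
r2 m[φ0→C] = [8, 7, 9, 8]
r2 m[φ0→K] = [8, 8, 9, 8]
r2 m[φ1→C] = [8, 9, 9, 9]
r2 m[φ1→E] = [9, 9, 8, 9]
r2 m[φ2→E] = [8, 8, 5, 8]
r2 m[φ2→H] = [5, 8, 8, 8]
r2 m[φ3→P] = [9, 9, 7, 8]
r2 m[φ3→E] = [9, 5, 7, 9]
r2 m[φ4→P] = [9, 9, 9, 9]
r2 m[φ4→A] = [8, 9, 9, 9]
r2 m[φ5→E] = [6, 7, 7, 4]
r2 m[φ6→H] = [9, 6, 2, 7]
r2 m[C→φ0] = [8, 9, 9, 9]
r2 m[C→φ1] = [8, 7, 9, 8]
r2 m[P→φ3] = [9, 9, 9, 9]
r2 m[P→φ4] = [9, 9, 7, 8]
r2 m[K→φ0] = [1, 1, 1, 1]
r2 m[E→φ1] = [432, 280, 245, 288]
r2 m[E→φ2] = [486, 315, 392, 324]
r2 m[E→φ3] = [432, 504, 280, 288]
r2 m[E→φ5] = [648, 360, 280, 648]
r2 m[H→φ2] = [9, 6, 2, 7]
r2 m[H→φ6] = [5, 8, 8, 8]
r2 m[A→φ4] = [1, 1, 1, 1]
r3 m[φ0→C] = [8, 7, 9, 8]
r3 m[φ0→K] = [64, 72, 81, 72]
r3 m[φ1→C] = [3024, 2592, 2592, 3888]
r3 m[φ1→E] = [72, 72, 64, 81]
r3 m[φ2→E] = [45, 35, 36, 56]
r3 m[φ2→H] = [2430, 3402, 3888, 2592]
r3 m[φ3→P] = [3888, 3888, 2520, 3456]
r3 m[φ3→E] = [81, 45, 63, 81]
r3 m[φ4→P] = [9, 9, 9, 9]
r3 m[φ4→A] = [72, 81, 81, 81]
r3 m[φ5→E] = [6, 7, 7, 4]
r3 m[φ6→H] = [9, 6, 2, 7]
r3 m[C→φ0] = [8, 9, 9, 9]
r3 m[C→φ1] = [8, 7, 9, 8]
r3 m[P→φ3] = [9, 9, 9, 9]
r3 m[P→φ4] = [9, 9, 7, 8]
r3 m[K→φ0] = [1, 1, 1, 1]
r3 m[E→φ1] = [432, 280, 245, 288]
r3 m[E→φ2] = [486, 315, 392, 324]
r3 m[E→φ3] = [432, 504, 280, 288]
r3 m[E→φ5] = [648, 360, 280, 648]
r3 m[H→φ2] = [9, 6, 2, 7]
r3 m[H→φ6] = [5, 8, 8, 8]
r3 m[A→φ4] = [1, 1, 1, 1]
r4 m[φ0→C] = [8, 7, 9, 8]
r4 m[φ0→K] = [64, 72, 81, 72]
r4 m[φ1→C] = [3024, 2592, 2592, 3888]
r4 m[φ1→E] = [72, 72, 64, 81]
r4 m[φ2→E] = [45, 35, 36, 56]
r4 m[φ2→H] = [2430, 3402, 3888, 2592]
r4 m[φ3→P] = [3888, 3888, 2520, 3456]
r4 m[φ3→E] = [81, 45, 63, 81]
r4 m[φ4→P] = [9, 9, 9, 9]
r4 m[φ4→A] = [72, 81, 81, 81]
r4 m[φ5→E] = [6, 7, 7, 4]
r4 m[φ6→H] = [9, 6, 2, 7]
r4 m[C→φ0] = [3024, 2592, 2592, 3888]
r4 m[C→φ1] = [8, 7, 9, 8]
r4 m[P→φ3] = [9, 9, 9, 9]
r4 m[P→φ4] = [3888, 3888, 2520, 3456]
r4 m[K→φ0] = [1, 1, 1, 1]
r4 m[E→φ1] = [21870, 11025, 15876, 18144]
r4 m[E→φ2] = [34992, 22680, 28224, 26244]
r4 m[E→φ3] = [19440, 17640, 16128, 18144]
r4 m[E→φ5] = [262440, 113400, 145152, 367416]
r4 m[H→φ2] = [9, 6, 2, 7]
r4 m[H→φ6] = [2430, 3402, 3888, 2592]
r4 m[A→φ4] = [1, 1, 1, 1]
r5 m[φ0→C] = [8, 7, 9, 8]
r5 m[φ0→K] = [24192, 31104, 23328, 31104]
r5 m[φ1→C] = [153090, 163296, 163296, 196830]
r5 m[φ1→E] = [72, 72, 64, 81]
r5 m[φ2→E] = [45, 35, 36, 56]
r5 m[φ2→H] = [174960, 244944, 279936, 209952]
r5 m[φ3→P] = [174960, 174960, 112896, 155520]
r5 m[φ3→E] = [81, 45, 63, 81]
r5 m[φ4→P] = [9, 9, 9, 9]
r5 m[φ4→A] = [31104, 34992, 34992, 34992]
r5 m[φ5→E] = [6, 7, 7, 4]
r5 m[φ6→H] = [9, 6, 2, 7]
r5 m[C→φ0] = [3024, 2592, 2592, 3888]
r5 m[C→φ1] = [8, 7, 9, 8]
r5 m[P→φ3] = [9, 9, 9, 9]
r5 m[P→φ4] = [3888, 3888, 2520, 3456]
r5 m[K→φ0] = [1, 1, 1, 1]
r5 m[E→φ1] = [21870, 11025, 15876, 18144]
r5 m[E→φ2] = [34992, 22680, 28224, 26244]
r5 m[E→φ3] = [19440, 17640, 16128, 18144]
r5 m[E→φ5] = [262440, 113400, 145152, 367416]
r5 m[H→φ2] = [9, 6, 2, 7]
r5 m[H→φ6] = [2430, 3402, 3888, 2592]
r5 m[A→φ4] = [1, 1, 1, 1]
r6 m[φ0→C] = [8, 7, 9, 8]
r6 m[φ0→K] = [24192, 31104, 23328, 31104]
r6 m[φ1→C] = [153090, 163296, 163296, 196830]
r6 m[φ1→E] = [72, 72, 64, 81]
r6 m[φ2→E] = [45, 35, 36, 56]
r6 m[φ2→H] = [174960, 244944, 279936, 209952]
r6 m[φ3→P] = [174960, 174960, 112896, 155520]
r6 m[φ3→E] = [81, 45, 63, 81]
r6 m[φ4→P] = [9, 9, 9, 9]
r6 m[φ4→A] = [31104, 34992, 34992, 34992]
r6 m[φ5→E] = [6, 7, 7, 4]
r6 m[φ6→H] = [9, 6, 2, 7]
r6 m[C→φ0] = [153090, 163296, 163296, 196830]
r6 m[C→φ1] = [8, 7, 9, 8]
r6 m[P→φ3] = [9, 9, 9, 9]
r6 m[P→φ4] = [174960, 174960, 112896, 155520]
r6 m[K→φ0] = [1, 1, 1, 1]
r6 m[E→φ1] = [21870, 11025, 15876, 18144]
r6 m[E→φ2] = [34992, 22680, 28224, 26244]
r6 m[E→φ3] = [19440, 17640, 16128, 18144]
r6 m[E→φ5] = [262440, 113400, 145152, 367416]
r6 m[H→φ2] = [9, 6, 2, 7]
r6 m[H→φ6] = [174960, 244944, 279936, 209952]
r6 m[A→φ4] = [1, 1, 1, 1]
r7 m[φ0→C] = [8, 7, 9, 8]
r7 m[φ0→K] = [1224720, 1574640, 1469664, 1574640]
r7 m[φ1→C] = [153090, 163296, 163296, 196830]
r7 m[φ1→E] = [72, 72, 64, 81]
r7 m[φ2→E] = [45, 35, 36, 56]
r7 m[φ2→H] = [174960, 244944, 279936, 209952]
r7 m[φ3→P] = [174960, 174960, 112896, 155520]
r7 m[φ3→E] = [81, 45, 63, 81]
r7 m[φ4→P] = [9, 9, 9, 9]
r7 m[φ4→A] = [1399680, 1574640, 1574640, 1574640]
r7 m[φ5→E] = [6, 7, 7, 4]
r7 m[φ6→H] = [9, 6, 2, 7]
r7 m[C→φ0] = [153090, 163296, 163296, 196830]
r7 m[C→φ1] = [8, 7, 9, 8]
r7 m[P→φ3] = [9, 9, 9, 9]
r7 m[P→φ4] = [174960, 174960, 112896, 155520]
r7 m[K→φ0] = [1, 1, 1, 1]
r7 m[E→φ1] = [21870, 11025, 15876, 18144]
r7 m[E→φ2] = [34992, 22680, 28224, 26244]
r7 m[E→φ3] = [19440, 17640, 16128, 18144]
r7 m[E→φ5] = [262440, 113400, 145152, 367416]
r7 m[H→φ2] = [9, 6, 2, 7]
r7 m[H→φ6] = [174960, 244944, 279936, 209952]
r7 m[A→φ4] = [1, 1, 1, 1]
r8 m[φ0→C] = [8, 7, 9, 8]
r8 m[φ0→K] = [1224720, 1574640, 1469664, 1574640]
r8 m[φ1→C] = [153090, 163296, 163296, 196830]
r8 m[φ1→E] = [72, 72, 64, 81]
r8 m[φ2→E] = [45, 35, 36, 56]
r8 m[φ2→H] = [174960, 244944, 279936, 209952]
r8 m[φ3→P] = [174960, 174960, 112896, 155520]
r8 m[φ3→E] = [81, 45, 63, 81]
r8 m[φ4→P] = [9, 9, 9, 9]
r8 m[φ4→A] = [1399680, 1574640, 1574640, 1574640]
r8 m[φ5→E] = [6, 7, 7, 4]
r8 m[φ6→H] = [9, 6, 2, 7]
r8 m[C→φ0] = [153090, 163296, 163296, 196830]
r8 m[C→φ1] = [8, 7, 9, 8]
r8 m[P→φ3] = [9, 9, 9, 9]
r8 m[P→φ4] = [174960, 174960, 112896, 155520]
r8 m[K→φ0] = [1, 1, 1, 1]
r8 m[E→φ1] = [21870, 11025, 15876, 18144]
r8 m[E→φ2] = [34992, 22680, 28224, 26244]
r8 m[E→φ3] = [19440, 17640, 16128, 18144]
r8 m[E→φ5] = [262440, 113400, 145152, 367416]
r8 m[H→φ2] = [9, 6, 2, 7]
r8 m[H→φ6] = [174960, 244944, 279936, 209952]
r8 m[A→φ4] = [1, 1, 1, 1]
fixed point reached at round 8
b[A] = ⊗ incoming = [1399680, 1574640, 1574640, 1574640]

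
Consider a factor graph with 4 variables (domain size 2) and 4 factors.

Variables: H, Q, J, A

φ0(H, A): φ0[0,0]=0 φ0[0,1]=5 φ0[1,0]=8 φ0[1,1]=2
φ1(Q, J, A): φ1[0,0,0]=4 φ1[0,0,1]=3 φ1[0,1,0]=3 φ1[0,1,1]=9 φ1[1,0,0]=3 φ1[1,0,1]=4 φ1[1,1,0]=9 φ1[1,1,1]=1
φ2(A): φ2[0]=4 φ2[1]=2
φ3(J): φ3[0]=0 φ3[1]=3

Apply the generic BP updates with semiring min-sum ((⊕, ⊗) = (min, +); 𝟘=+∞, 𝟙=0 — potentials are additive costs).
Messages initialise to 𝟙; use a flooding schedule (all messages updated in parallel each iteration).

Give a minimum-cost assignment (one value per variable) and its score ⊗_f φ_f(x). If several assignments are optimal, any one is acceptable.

init: all messages = 𝟙 over 2 values
r1 m[φ0→H] = [0, 2]
r1 m[φ0→A] = [0, 2]
r1 m[φ1→Q] = [3, 1]
r1 m[φ1→J] = [3, 1]
r1 m[φ1→A] = [3, 1]
r1 m[φ2→A] = [4, 2]
r1 m[φ3→J] = [0, 3]
r1 m[H→φ0] = [0, 0]
r1 m[Q→φ1] = [0, 0]
r1 m[J→φ1] = [0, 0]
r1 m[J→φ3] = [0, 0]
r1 m[A→φ0] = [0, 0]
r1 m[A→φ1] = [0, 0]
r1 m[A→φ2] = [0, 0]
r2 m[φ0→H] = [0, 2]
r2 m[φ0→A] = [0, 2]
r2 m[φ1→Q] = [3, 1]
r2 m[φ1→J] = [3, 1]
r2 m[φ1→A] = [3, 1]
r2 m[φ2→A] = [4, 2]
r2 m[φ3→J] = [0, 3]
r2 m[H→φ0] = [0, 0]
r2 m[Q→φ1] = [0, 0]
r2 m[J→φ1] = [0, 3]
r2 m[J→φ3] = [3, 1]
r2 m[A→φ0] = [7, 3]
r2 m[A→φ1] = [4, 4]
r2 m[A→φ2] = [3, 3]
r3 m[φ0→H] = [7, 5]
r3 m[φ0→A] = [0, 2]
r3 m[φ1→Q] = [7, 7]
r3 m[φ1→J] = [7, 5]
r3 m[φ1→A] = [3, 3]
r3 m[φ2→A] = [4, 2]
r3 m[φ3→J] = [0, 3]
r3 m[H→φ0] = [0, 0]
r3 m[Q→φ1] = [0, 0]
r3 m[J→φ1] = [0, 3]
r3 m[J→φ3] = [3, 1]
r3 m[A→φ0] = [7, 3]
r3 m[A→φ1] = [4, 4]
r3 m[A→φ2] = [3, 3]
r4 m[φ0→H] = [7, 5]
r4 m[φ0→A] = [0, 2]
r4 m[φ1→Q] = [7, 7]
r4 m[φ1→J] = [7, 5]
r4 m[φ1→A] = [3, 3]
r4 m[φ2→A] = [4, 2]
r4 m[φ3→J] = [0, 3]
r4 m[H→φ0] = [0, 0]
r4 m[Q→φ1] = [0, 0]
r4 m[J→φ1] = [0, 3]
r4 m[J→φ3] = [7, 5]
r4 m[A→φ0] = [7, 5]
r4 m[A→φ1] = [4, 4]
r4 m[A→φ2] = [3, 5]
r5 m[φ0→H] = [7, 7]
r5 m[φ0→A] = [0, 2]
r5 m[φ1→Q] = [7, 7]
r5 m[φ1→J] = [7, 5]
r5 m[φ1→A] = [3, 3]
r5 m[φ2→A] = [4, 2]
r5 m[φ3→J] = [0, 3]
r5 m[H→φ0] = [0, 0]
r5 m[Q→φ1] = [0, 0]
r5 m[J→φ1] = [0, 3]
r5 m[J→φ3] = [7, 5]
r5 m[A→φ0] = [7, 5]
r5 m[A→φ1] = [4, 4]
r5 m[A→φ2] = [3, 5]
r6 m[φ0→H] = [7, 7]
r6 m[φ0→A] = [0, 2]
r6 m[φ1→Q] = [7, 7]
r6 m[φ1→J] = [7, 5]
r6 m[φ1→A] = [3, 3]
r6 m[φ2→A] = [4, 2]
r6 m[φ3→J] = [0, 3]
r6 m[H→φ0] = [0, 0]
r6 m[Q→φ1] = [0, 0]
r6 m[J→φ1] = [0, 3]
r6 m[J→φ3] = [7, 5]
r6 m[A→φ0] = [7, 5]
r6 m[A→φ1] = [4, 4]
r6 m[A→φ2] = [3, 5]
fixed point reached at round 6
traceback from H: (H=0, Q=1, J=0, A=0), score=7

assignment: (H=0, Q=1, J=0, A=0); score = 7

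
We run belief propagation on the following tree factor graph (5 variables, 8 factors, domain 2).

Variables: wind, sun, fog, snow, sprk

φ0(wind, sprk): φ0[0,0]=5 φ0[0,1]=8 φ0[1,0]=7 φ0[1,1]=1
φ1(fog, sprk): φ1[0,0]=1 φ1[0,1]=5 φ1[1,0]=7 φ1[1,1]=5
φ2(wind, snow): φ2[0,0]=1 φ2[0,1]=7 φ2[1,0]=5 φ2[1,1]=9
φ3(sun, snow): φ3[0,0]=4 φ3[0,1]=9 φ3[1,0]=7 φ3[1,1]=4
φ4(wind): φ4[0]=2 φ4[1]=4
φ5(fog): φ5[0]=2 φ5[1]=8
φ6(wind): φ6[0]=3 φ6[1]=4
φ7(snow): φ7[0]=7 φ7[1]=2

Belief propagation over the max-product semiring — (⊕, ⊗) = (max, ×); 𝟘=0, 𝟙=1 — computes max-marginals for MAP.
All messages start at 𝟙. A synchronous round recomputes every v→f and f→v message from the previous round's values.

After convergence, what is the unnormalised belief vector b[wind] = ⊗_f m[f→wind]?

init: all messages = 𝟙 over 2 values
r1 m[φ0→wind] = [8, 7]
r1 m[φ0→sprk] = [7, 8]
r1 m[φ1→fog] = [5, 7]
r1 m[φ1→sprk] = [7, 5]
r1 m[φ2→wind] = [7, 9]
r1 m[φ2→snow] = [5, 9]
r1 m[φ3→sun] = [9, 7]
r1 m[φ3→snow] = [7, 9]
r1 m[φ4→wind] = [2, 4]
r1 m[φ5→fog] = [2, 8]
r1 m[φ6→wind] = [3, 4]
r1 m[φ7→snow] = [7, 2]
r1 m[wind→φ0] = [1, 1]
r1 m[wind→φ2] = [1, 1]
r1 m[wind→φ4] = [1, 1]
r1 m[wind→φ6] = [1, 1]
r1 m[sun→φ3] = [1, 1]
r1 m[fog→φ1] = [1, 1]
r1 m[fog→φ5] = [1, 1]
r1 m[snow→φ2] = [1, 1]
r1 m[snow→φ3] = [1, 1]
r1 m[snow→φ7] = [1, 1]
r1 m[sprk→φ0] = [1, 1]
r1 m[sprk→φ1] = [1, 1]
r2 m[φ0→wind] = [8, 7]
r2 m[φ0→sprk] = [7, 8]
r2 m[φ1→fog] = [5, 7]
r2 m[φ1→sprk] = [7, 5]
r2 m[φ2→wind] = [7, 9]
r2 m[φ2→snow] = [5, 9]
r2 m[φ3→sun] = [9, 7]
r2 m[φ3→snow] = [7, 9]
r2 m[φ4→wind] = [2, 4]
r2 m[φ5→fog] = [2, 8]
r2 m[φ6→wind] = [3, 4]
r2 m[φ7→snow] = [7, 2]
r2 m[wind→φ0] = [42, 144]
r2 m[wind→φ2] = [48, 112]
r2 m[wind→φ4] = [168, 252]
r2 m[wind→φ6] = [112, 252]
r2 m[sun→φ3] = [1, 1]
r2 m[fog→φ1] = [2, 8]
r2 m[fog→φ5] = [5, 7]
r2 m[snow→φ2] = [49, 18]
r2 m[snow→φ3] = [35, 18]
r2 m[snow→φ7] = [35, 81]
r2 m[sprk→φ0] = [7, 5]
r2 m[sprk→φ1] = [7, 8]
r3 m[φ0→wind] = [40, 49]
r3 m[φ0→sprk] = [1008, 336]
r3 m[φ1→fog] = [40, 49]
r3 m[φ1→sprk] = [56, 40]
r3 m[φ2→wind] = [126, 245]
r3 m[φ2→snow] = [560, 1008]
r3 m[φ3→sun] = [162, 245]
r3 m[φ3→snow] = [7, 9]
r3 m[φ4→wind] = [2, 4]
r3 m[φ5→fog] = [2, 8]
r3 m[φ6→wind] = [3, 4]
r3 m[φ7→snow] = [7, 2]
r3 m[wind→φ0] = [42, 144]
r3 m[wind→φ2] = [48, 112]
r3 m[wind→φ4] = [168, 252]
r3 m[wind→φ6] = [112, 252]
r3 m[sun→φ3] = [1, 1]
r3 m[fog→φ1] = [2, 8]
r3 m[fog→φ5] = [5, 7]
r3 m[snow→φ2] = [49, 18]
r3 m[snow→φ3] = [35, 18]
r3 m[snow→φ7] = [35, 81]
r3 m[sprk→φ0] = [7, 5]
r3 m[sprk→φ1] = [7, 8]
r4 m[φ0→wind] = [40, 49]
r4 m[φ0→sprk] = [1008, 336]
r4 m[φ1→fog] = [40, 49]
r4 m[φ1→sprk] = [56, 40]
r4 m[φ2→wind] = [126, 245]
r4 m[φ2→snow] = [560, 1008]
r4 m[φ3→sun] = [162, 245]
r4 m[φ3→snow] = [7, 9]
r4 m[φ4→wind] = [2, 4]
r4 m[φ5→fog] = [2, 8]
r4 m[φ6→wind] = [3, 4]
r4 m[φ7→snow] = [7, 2]
r4 m[wind→φ0] = [756, 3920]
r4 m[wind→φ2] = [240, 784]
r4 m[wind→φ4] = [15120, 48020]
r4 m[wind→φ6] = [10080, 48020]
r4 m[sun→φ3] = [1, 1]
r4 m[fog→φ1] = [2, 8]
r4 m[fog→φ5] = [40, 49]
r4 m[snow→φ2] = [49, 18]
r4 m[snow→φ3] = [3920, 2016]
r4 m[snow→φ7] = [3920, 9072]
r4 m[sprk→φ0] = [56, 40]
r4 m[sprk→φ1] = [1008, 336]
r5 m[φ0→wind] = [320, 392]
r5 m[φ0→sprk] = [27440, 6048]
r5 m[φ1→fog] = [1680, 7056]
r5 m[φ1→sprk] = [56, 40]
r5 m[φ2→wind] = [126, 245]
r5 m[φ2→snow] = [3920, 7056]
r5 m[φ3→sun] = [18144, 27440]
r5 m[φ3→snow] = [7, 9]
r5 m[φ4→wind] = [2, 4]
r5 m[φ5→fog] = [2, 8]
r5 m[φ6→wind] = [3, 4]
r5 m[φ7→snow] = [7, 2]
r5 m[wind→φ0] = [756, 3920]
r5 m[wind→φ2] = [240, 784]
r5 m[wind→φ4] = [15120, 48020]
r5 m[wind→φ6] = [10080, 48020]
r5 m[sun→φ3] = [1, 1]
r5 m[fog→φ1] = [2, 8]
r5 m[fog→φ5] = [40, 49]
r5 m[snow→φ2] = [49, 18]
r5 m[snow→φ3] = [3920, 2016]
r5 m[snow→φ7] = [3920, 9072]
r5 m[sprk→φ0] = [56, 40]
r5 m[sprk→φ1] = [1008, 336]
r6 m[φ0→wind] = [320, 392]
r6 m[φ0→sprk] = [27440, 6048]
r6 m[φ1→fog] = [1680, 7056]
r6 m[φ1→sprk] = [56, 40]
r6 m[φ2→wind] = [126, 245]
r6 m[φ2→snow] = [3920, 7056]
r6 m[φ3→sun] = [18144, 27440]
r6 m[φ3→snow] = [7, 9]
r6 m[φ4→wind] = [2, 4]
r6 m[φ5→fog] = [2, 8]
r6 m[φ6→wind] = [3, 4]
r6 m[φ7→snow] = [7, 2]
r6 m[wind→φ0] = [756, 3920]
r6 m[wind→φ2] = [1920, 6272]
r6 m[wind→φ4] = [120960, 384160]
r6 m[wind→φ6] = [80640, 384160]
r6 m[sun→φ3] = [1, 1]
r6 m[fog→φ1] = [2, 8]
r6 m[fog→φ5] = [1680, 7056]
r6 m[snow→φ2] = [49, 18]
r6 m[snow→φ3] = [27440, 14112]
r6 m[snow→φ7] = [27440, 63504]
r6 m[sprk→φ0] = [56, 40]
r6 m[sprk→φ1] = [27440, 6048]
r7 m[φ0→wind] = [320, 392]
r7 m[φ0→sprk] = [27440, 6048]
r7 m[φ1→fog] = [30240, 192080]
r7 m[φ1→sprk] = [56, 40]
r7 m[φ2→wind] = [126, 245]
r7 m[φ2→snow] = [31360, 56448]
r7 m[φ3→sun] = [127008, 192080]
r7 m[φ3→snow] = [7, 9]
r7 m[φ4→wind] = [2, 4]
r7 m[φ5→fog] = [2, 8]
r7 m[φ6→wind] = [3, 4]
r7 m[φ7→snow] = [7, 2]
r7 m[wind→φ0] = [756, 3920]
r7 m[wind→φ2] = [1920, 6272]
r7 m[wind→φ4] = [120960, 384160]
r7 m[wind→φ6] = [80640, 384160]
r7 m[sun→φ3] = [1, 1]
r7 m[fog→φ1] = [2, 8]
r7 m[fog→φ5] = [1680, 7056]
r7 m[snow→φ2] = [49, 18]
r7 m[snow→φ3] = [27440, 14112]
r7 m[snow→φ7] = [27440, 63504]
r7 m[sprk→φ0] = [56, 40]
r7 m[sprk→φ1] = [27440, 6048]
r8 m[φ0→wind] = [320, 392]
r8 m[φ0→sprk] = [27440, 6048]
r8 m[φ1→fog] = [30240, 192080]
r8 m[φ1→sprk] = [56, 40]
r8 m[φ2→wind] = [126, 245]
r8 m[φ2→snow] = [31360, 56448]
r8 m[φ3→sun] = [127008, 192080]
r8 m[φ3→snow] = [7, 9]
r8 m[φ4→wind] = [2, 4]
r8 m[φ5→fog] = [2, 8]
r8 m[φ6→wind] = [3, 4]
r8 m[φ7→snow] = [7, 2]
r8 m[wind→φ0] = [756, 3920]
r8 m[wind→φ2] = [1920, 6272]
r8 m[wind→φ4] = [120960, 384160]
r8 m[wind→φ6] = [80640, 384160]
r8 m[sun→φ3] = [1, 1]
r8 m[fog→φ1] = [2, 8]
r8 m[fog→φ5] = [30240, 192080]
r8 m[snow→φ2] = [49, 18]
r8 m[snow→φ3] = [219520, 112896]
r8 m[snow→φ7] = [219520, 508032]
r8 m[sprk→φ0] = [56, 40]
r8 m[sprk→φ1] = [27440, 6048]
r9 m[φ0→wind] = [320, 392]
r9 m[φ0→sprk] = [27440, 6048]
r9 m[φ1→fog] = [30240, 192080]
r9 m[φ1→sprk] = [56, 40]
r9 m[φ2→wind] = [126, 245]
r9 m[φ2→snow] = [31360, 56448]
r9 m[φ3→sun] = [1016064, 1536640]
r9 m[φ3→snow] = [7, 9]
r9 m[φ4→wind] = [2, 4]
r9 m[φ5→fog] = [2, 8]
r9 m[φ6→wind] = [3, 4]
r9 m[φ7→snow] = [7, 2]
r9 m[wind→φ0] = [756, 3920]
r9 m[wind→φ2] = [1920, 6272]
r9 m[wind→φ4] = [120960, 384160]
r9 m[wind→φ6] = [80640, 384160]
r9 m[sun→φ3] = [1, 1]
r9 m[fog→φ1] = [2, 8]
r9 m[fog→φ5] = [30240, 192080]
r9 m[snow→φ2] = [49, 18]
r9 m[snow→φ3] = [219520, 112896]
r9 m[snow→φ7] = [219520, 508032]
r9 m[sprk→φ0] = [56, 40]
r9 m[sprk→φ1] = [27440, 6048]
r10 m[φ0→wind] = [320, 392]
r10 m[φ0→sprk] = [27440, 6048]
r10 m[φ1→fog] = [30240, 192080]
r10 m[φ1→sprk] = [56, 40]
r10 m[φ2→wind] = [126, 245]
r10 m[φ2→snow] = [31360, 56448]
r10 m[φ3→sun] = [1016064, 1536640]
r10 m[φ3→snow] = [7, 9]
r10 m[φ4→wind] = [2, 4]
r10 m[φ5→fog] = [2, 8]
r10 m[φ6→wind] = [3, 4]
r10 m[φ7→snow] = [7, 2]
r10 m[wind→φ0] = [756, 3920]
r10 m[wind→φ2] = [1920, 6272]
r10 m[wind→φ4] = [120960, 384160]
r10 m[wind→φ6] = [80640, 384160]
r10 m[sun→φ3] = [1, 1]
r10 m[fog→φ1] = [2, 8]
r10 m[fog→φ5] = [30240, 192080]
r10 m[snow→φ2] = [49, 18]
r10 m[snow→φ3] = [219520, 112896]
r10 m[snow→φ7] = [219520, 508032]
r10 m[sprk→φ0] = [56, 40]
r10 m[sprk→φ1] = [27440, 6048]
fixed point reached at round 10
b[wind] = ⊗ incoming = [241920, 1536640]

b[wind] = [241920, 1536640]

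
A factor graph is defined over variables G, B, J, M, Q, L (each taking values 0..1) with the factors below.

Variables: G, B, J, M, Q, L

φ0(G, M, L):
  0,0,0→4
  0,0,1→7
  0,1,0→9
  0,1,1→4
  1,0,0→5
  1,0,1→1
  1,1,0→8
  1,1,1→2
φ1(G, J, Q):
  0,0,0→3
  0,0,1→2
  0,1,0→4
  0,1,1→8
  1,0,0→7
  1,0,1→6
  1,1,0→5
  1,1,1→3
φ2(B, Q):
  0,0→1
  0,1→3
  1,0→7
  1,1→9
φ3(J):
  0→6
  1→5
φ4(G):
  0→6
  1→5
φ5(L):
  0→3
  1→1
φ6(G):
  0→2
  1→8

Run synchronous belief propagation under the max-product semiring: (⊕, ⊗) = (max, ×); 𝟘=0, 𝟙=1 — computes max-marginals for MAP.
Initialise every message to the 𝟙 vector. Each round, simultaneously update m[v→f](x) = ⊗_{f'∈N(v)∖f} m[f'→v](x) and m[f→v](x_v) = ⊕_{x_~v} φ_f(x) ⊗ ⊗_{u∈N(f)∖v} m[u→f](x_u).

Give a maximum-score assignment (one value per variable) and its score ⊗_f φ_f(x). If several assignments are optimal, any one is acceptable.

assignment: (G=1, B=1, J=0, M=1, Q=1, L=0); score = 311040

init: all messages = 𝟙 over 2 values
r1 m[φ0→G] = [9, 8]
r1 m[φ0→M] = [7, 9]
r1 m[φ0→L] = [9, 7]
r1 m[φ1→G] = [8, 7]
r1 m[φ1→J] = [7, 8]
r1 m[φ1→Q] = [7, 8]
r1 m[φ2→B] = [3, 9]
r1 m[φ2→Q] = [7, 9]
r1 m[φ3→J] = [6, 5]
r1 m[φ4→G] = [6, 5]
r1 m[φ5→L] = [3, 1]
r1 m[φ6→G] = [2, 8]
r1 m[G→φ0] = [1, 1]
r1 m[G→φ1] = [1, 1]
r1 m[G→φ4] = [1, 1]
r1 m[G→φ6] = [1, 1]
r1 m[B→φ2] = [1, 1]
r1 m[J→φ1] = [1, 1]
r1 m[J→φ3] = [1, 1]
r1 m[M→φ0] = [1, 1]
r1 m[Q→φ1] = [1, 1]
r1 m[Q→φ2] = [1, 1]
r1 m[L→φ0] = [1, 1]
r1 m[L→φ5] = [1, 1]
r2 m[φ0→G] = [9, 8]
r2 m[φ0→M] = [7, 9]
r2 m[φ0→L] = [9, 7]
r2 m[φ1→G] = [8, 7]
r2 m[φ1→J] = [7, 8]
r2 m[φ1→Q] = [7, 8]
r2 m[φ2→B] = [3, 9]
r2 m[φ2→Q] = [7, 9]
r2 m[φ3→J] = [6, 5]
r2 m[φ4→G] = [6, 5]
r2 m[φ5→L] = [3, 1]
r2 m[φ6→G] = [2, 8]
r2 m[G→φ0] = [96, 280]
r2 m[G→φ1] = [108, 320]
r2 m[G→φ4] = [144, 448]
r2 m[G→φ6] = [432, 280]
r2 m[B→φ2] = [1, 1]
r2 m[J→φ1] = [6, 5]
r2 m[J→φ3] = [7, 8]
r2 m[M→φ0] = [1, 1]
r2 m[Q→φ1] = [7, 9]
r2 m[Q→φ2] = [7, 8]
r2 m[L→φ0] = [3, 1]
r2 m[L→φ5] = [9, 7]
r3 m[φ0→G] = [27, 24]
r3 m[φ0→M] = [4200, 6720]
r3 m[φ0→L] = [2240, 672]
r3 m[φ1→G] = [360, 324]
r3 m[φ1→J] = [17280, 11200]
r3 m[φ1→Q] = [13440, 11520]
r3 m[φ2→B] = [24, 72]
r3 m[φ2→Q] = [7, 9]
r3 m[φ3→J] = [6, 5]
r3 m[φ4→G] = [6, 5]
r3 m[φ5→L] = [3, 1]
r3 m[φ6→G] = [2, 8]
r3 m[G→φ0] = [96, 280]
r3 m[G→φ1] = [108, 320]
r3 m[G→φ4] = [144, 448]
r3 m[G→φ6] = [432, 280]
r3 m[B→φ2] = [1, 1]
r3 m[J→φ1] = [6, 5]
r3 m[J→φ3] = [7, 8]
r3 m[M→φ0] = [1, 1]
r3 m[Q→φ1] = [7, 9]
r3 m[Q→φ2] = [7, 8]
r3 m[L→φ0] = [3, 1]
r3 m[L→φ5] = [9, 7]
r4 m[φ0→G] = [27, 24]
r4 m[φ0→M] = [4200, 6720]
r4 m[φ0→L] = [2240, 672]
r4 m[φ1→G] = [360, 324]
r4 m[φ1→J] = [17280, 11200]
r4 m[φ1→Q] = [13440, 11520]
r4 m[φ2→B] = [24, 72]
r4 m[φ2→Q] = [7, 9]
r4 m[φ3→J] = [6, 5]
r4 m[φ4→G] = [6, 5]
r4 m[φ5→L] = [3, 1]
r4 m[φ6→G] = [2, 8]
r4 m[G→φ0] = [4320, 12960]
r4 m[G→φ1] = [324, 960]
r4 m[G→φ4] = [19440, 62208]
r4 m[G→φ6] = [58320, 38880]
r4 m[B→φ2] = [1, 1]
r4 m[J→φ1] = [6, 5]
r4 m[J→φ3] = [17280, 11200]
r4 m[M→φ0] = [1, 1]
r4 m[Q→φ1] = [7, 9]
r4 m[Q→φ2] = [13440, 11520]
r4 m[L→φ0] = [3, 1]
r4 m[L→φ5] = [2240, 672]
r5 m[φ0→G] = [27, 24]
r5 m[φ0→M] = [194400, 311040]
r5 m[φ0→L] = [103680, 30240]
r5 m[φ1→G] = [360, 324]
r5 m[φ1→J] = [51840, 33600]
r5 m[φ1→Q] = [40320, 34560]
r5 m[φ2→B] = [34560, 103680]
r5 m[φ2→Q] = [7, 9]
r5 m[φ3→J] = [6, 5]
r5 m[φ4→G] = [6, 5]
r5 m[φ5→L] = [3, 1]
r5 m[φ6→G] = [2, 8]
r5 m[G→φ0] = [4320, 12960]
r5 m[G→φ1] = [324, 960]
r5 m[G→φ4] = [19440, 62208]
r5 m[G→φ6] = [58320, 38880]
r5 m[B→φ2] = [1, 1]
r5 m[J→φ1] = [6, 5]
r5 m[J→φ3] = [17280, 11200]
r5 m[M→φ0] = [1, 1]
r5 m[Q→φ1] = [7, 9]
r5 m[Q→φ2] = [13440, 11520]
r5 m[L→φ0] = [3, 1]
r5 m[L→φ5] = [2240, 672]
r6 m[φ0→G] = [27, 24]
r6 m[φ0→M] = [194400, 311040]
r6 m[φ0→L] = [103680, 30240]
r6 m[φ1→G] = [360, 324]
r6 m[φ1→J] = [51840, 33600]
r6 m[φ1→Q] = [40320, 34560]
r6 m[φ2→B] = [34560, 103680]
r6 m[φ2→Q] = [7, 9]
r6 m[φ3→J] = [6, 5]
r6 m[φ4→G] = [6, 5]
r6 m[φ5→L] = [3, 1]
r6 m[φ6→G] = [2, 8]
r6 m[G→φ0] = [4320, 12960]
r6 m[G→φ1] = [324, 960]
r6 m[G→φ4] = [19440, 62208]
r6 m[G→φ6] = [58320, 38880]
r6 m[B→φ2] = [1, 1]
r6 m[J→φ1] = [6, 5]
r6 m[J→φ3] = [51840, 33600]
r6 m[M→φ0] = [1, 1]
r6 m[Q→φ1] = [7, 9]
r6 m[Q→φ2] = [40320, 34560]
r6 m[L→φ0] = [3, 1]
r6 m[L→φ5] = [103680, 30240]
r7 m[φ0→G] = [27, 24]
r7 m[φ0→M] = [194400, 311040]
r7 m[φ0→L] = [103680, 30240]
r7 m[φ1→G] = [360, 324]
r7 m[φ1→J] = [51840, 33600]
r7 m[φ1→Q] = [40320, 34560]
r7 m[φ2→B] = [103680, 311040]
r7 m[φ2→Q] = [7, 9]
r7 m[φ3→J] = [6, 5]
r7 m[φ4→G] = [6, 5]
r7 m[φ5→L] = [3, 1]
r7 m[φ6→G] = [2, 8]
r7 m[G→φ0] = [4320, 12960]
r7 m[G→φ1] = [324, 960]
r7 m[G→φ4] = [19440, 62208]
r7 m[G→φ6] = [58320, 38880]
r7 m[B→φ2] = [1, 1]
r7 m[J→φ1] = [6, 5]
r7 m[J→φ3] = [51840, 33600]
r7 m[M→φ0] = [1, 1]
r7 m[Q→φ1] = [7, 9]
r7 m[Q→φ2] = [40320, 34560]
r7 m[L→φ0] = [3, 1]
r7 m[L→φ5] = [103680, 30240]
r8 m[φ0→G] = [27, 24]
r8 m[φ0→M] = [194400, 311040]
r8 m[φ0→L] = [103680, 30240]
r8 m[φ1→G] = [360, 324]
r8 m[φ1→J] = [51840, 33600]
r8 m[φ1→Q] = [40320, 34560]
r8 m[φ2→B] = [103680, 311040]
r8 m[φ2→Q] = [7, 9]
r8 m[φ3→J] = [6, 5]
r8 m[φ4→G] = [6, 5]
r8 m[φ5→L] = [3, 1]
r8 m[φ6→G] = [2, 8]
r8 m[G→φ0] = [4320, 12960]
r8 m[G→φ1] = [324, 960]
r8 m[G→φ4] = [19440, 62208]
r8 m[G→φ6] = [58320, 38880]
r8 m[B→φ2] = [1, 1]
r8 m[J→φ1] = [6, 5]
r8 m[J→φ3] = [51840, 33600]
r8 m[M→φ0] = [1, 1]
r8 m[Q→φ1] = [7, 9]
r8 m[Q→φ2] = [40320, 34560]
r8 m[L→φ0] = [3, 1]
r8 m[L→φ5] = [103680, 30240]
fixed point reached at round 8
traceback from G: (G=1, B=1, J=0, M=1, Q=1, L=0), score=311040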